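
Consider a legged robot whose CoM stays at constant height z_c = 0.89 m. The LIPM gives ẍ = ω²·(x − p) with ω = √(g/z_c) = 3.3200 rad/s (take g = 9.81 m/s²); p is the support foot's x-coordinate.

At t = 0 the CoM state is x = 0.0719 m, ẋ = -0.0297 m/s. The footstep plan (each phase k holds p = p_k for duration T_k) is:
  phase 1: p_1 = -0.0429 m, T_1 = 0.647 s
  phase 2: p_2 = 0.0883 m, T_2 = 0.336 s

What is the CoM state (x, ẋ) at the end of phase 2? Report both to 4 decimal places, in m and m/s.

x = 1.2527, ẋ = 3.9927

phase 1: p=-0.0429, T=0.647, ωT=2.148040, cosh=4.342381, sinh=4.225668; start (x,ẋ)=(0.071900, -0.029700) → end (x,ẋ)=(0.417803, 1.481585)
phase 2: p=0.0883, T=0.336, ωT=1.115520, cosh=1.689450, sinh=1.361705; start (x,ẋ)=(0.417803, 1.481585) → end (x,ẋ)=(1.252655, 3.992703)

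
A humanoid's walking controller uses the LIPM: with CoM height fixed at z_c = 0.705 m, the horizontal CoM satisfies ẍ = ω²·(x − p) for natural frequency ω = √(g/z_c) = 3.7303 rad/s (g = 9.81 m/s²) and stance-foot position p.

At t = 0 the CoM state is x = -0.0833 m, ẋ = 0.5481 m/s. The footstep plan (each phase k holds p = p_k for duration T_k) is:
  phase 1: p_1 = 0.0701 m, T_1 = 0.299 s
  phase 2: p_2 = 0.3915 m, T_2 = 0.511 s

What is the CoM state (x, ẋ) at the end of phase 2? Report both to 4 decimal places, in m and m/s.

phase 1: p=0.0701, T=0.299, ωT=1.115360, cosh=1.689231, sinh=1.361434; start (x,ẋ)=(-0.083300, 0.548100) → end (x,ẋ)=(0.011010, 0.146817)
phase 2: p=0.3915, T=0.511, ωT=1.906183, cosh=3.438005, sinh=3.289358; start (x,ẋ)=(0.011010, 0.146817) → end (x,ẋ)=(-0.787164, -4.163967)

x = -0.7872, ẋ = -4.1640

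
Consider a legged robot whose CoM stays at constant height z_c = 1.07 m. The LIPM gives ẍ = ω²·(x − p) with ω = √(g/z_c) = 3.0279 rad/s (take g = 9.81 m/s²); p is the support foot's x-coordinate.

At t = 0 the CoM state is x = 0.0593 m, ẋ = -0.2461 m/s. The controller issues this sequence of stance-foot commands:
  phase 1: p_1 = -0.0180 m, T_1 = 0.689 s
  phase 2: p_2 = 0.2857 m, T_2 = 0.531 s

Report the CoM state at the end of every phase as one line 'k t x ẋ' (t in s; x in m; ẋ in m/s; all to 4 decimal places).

phase 1: p=-0.0180, T=0.689, ωT=2.086223, cosh=4.089296, sinh=3.965141; start (x,ẋ)=(0.059300, -0.246100) → end (x,ẋ)=(-0.024174, -0.078308)
phase 2: p=0.2857, T=0.531, ωT=1.607815, cosh=2.596108, sinh=2.395783; start (x,ẋ)=(-0.024174, -0.078308) → end (x,ẋ)=(-0.580727, -2.451182)

1 0.6890 -0.0242 -0.0783
2 1.2200 -0.5807 -2.4512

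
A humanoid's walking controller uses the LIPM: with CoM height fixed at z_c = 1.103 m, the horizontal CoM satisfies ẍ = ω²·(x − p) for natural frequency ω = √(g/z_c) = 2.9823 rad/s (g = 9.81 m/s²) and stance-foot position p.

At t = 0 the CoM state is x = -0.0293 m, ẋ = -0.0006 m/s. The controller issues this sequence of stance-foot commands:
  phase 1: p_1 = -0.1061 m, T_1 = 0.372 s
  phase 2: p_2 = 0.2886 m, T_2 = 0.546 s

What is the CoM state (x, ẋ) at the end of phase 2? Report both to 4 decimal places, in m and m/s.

x = -0.1614, ẋ = -1.1259

phase 1: p=-0.1061, T=0.372, ωT=1.109416, cosh=1.681169, sinh=1.351417; start (x,ẋ)=(-0.029300, -0.000600) → end (x,ẋ)=(0.022742, 0.308521)
phase 2: p=0.2886, T=0.546, ωT=1.628336, cosh=2.645822, sinh=2.449566; start (x,ẋ)=(0.022742, 0.308521) → end (x,ẋ)=(-0.161404, -1.125893)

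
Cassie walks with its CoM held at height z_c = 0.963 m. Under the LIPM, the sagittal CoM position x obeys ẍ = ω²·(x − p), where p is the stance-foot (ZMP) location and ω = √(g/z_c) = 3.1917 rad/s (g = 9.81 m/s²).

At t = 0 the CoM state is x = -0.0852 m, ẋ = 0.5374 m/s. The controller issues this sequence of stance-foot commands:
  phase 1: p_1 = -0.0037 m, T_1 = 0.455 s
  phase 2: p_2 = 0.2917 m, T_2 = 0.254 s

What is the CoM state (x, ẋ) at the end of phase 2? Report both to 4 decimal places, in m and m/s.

x = 0.2983, ẋ = 0.5231

phase 1: p=-0.0037, T=0.455, ωT=1.452224, cosh=2.253327, sinh=2.019277; start (x,ẋ)=(-0.085200, 0.537400) → end (x,ẋ)=(0.152648, 0.685676)
phase 2: p=0.2917, T=0.254, ωT=0.810692, cosh=1.347007, sinh=0.902457; start (x,ẋ)=(0.152648, 0.685676) → end (x,ẋ)=(0.298272, 0.523090)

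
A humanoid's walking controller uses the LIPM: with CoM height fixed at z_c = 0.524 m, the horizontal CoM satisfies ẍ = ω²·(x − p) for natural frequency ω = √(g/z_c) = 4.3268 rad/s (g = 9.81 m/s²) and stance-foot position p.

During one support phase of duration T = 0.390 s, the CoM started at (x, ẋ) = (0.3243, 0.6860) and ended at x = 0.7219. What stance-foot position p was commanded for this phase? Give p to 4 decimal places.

p = 0.3334

ωT = 4.3268·0.390 = 1.687452; cosh(ωT) = 2.795340, sinh(ωT) = 2.610350
x(T) = p + (x₀−p)·cosh(ωT) + (ẋ₀/ω)·sinh(ωT) ⇒ p·(1 − cosh) = x(T) − x₀·cosh − (ẋ₀/ω)·sinh
numerator   = 0.7219 − (0.3243)·2.795340 − (0.6860/4.3268)·2.610350 = -0.598491
denominator = 1 − 2.795340 = -1.795340
p = -0.598491 / -1.795340 = 0.3334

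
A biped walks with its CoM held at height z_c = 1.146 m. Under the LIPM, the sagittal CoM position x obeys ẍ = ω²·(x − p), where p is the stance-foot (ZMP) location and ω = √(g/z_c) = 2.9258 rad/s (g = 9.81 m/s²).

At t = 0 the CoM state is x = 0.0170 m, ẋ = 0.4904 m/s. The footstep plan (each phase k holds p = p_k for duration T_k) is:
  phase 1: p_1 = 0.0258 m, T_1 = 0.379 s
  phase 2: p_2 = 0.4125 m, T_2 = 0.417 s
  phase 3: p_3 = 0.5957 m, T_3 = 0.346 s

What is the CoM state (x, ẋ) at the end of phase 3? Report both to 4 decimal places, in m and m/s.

phase 1: p=0.0258, T=0.379, ωT=1.108878, cosh=1.680443, sinh=1.350514; start (x,ẋ)=(0.017000, 0.490400) → end (x,ẋ)=(0.237375, 0.789317)
phase 2: p=0.4125, T=0.417, ωT=1.220059, cosh=1.841300, sinh=1.546087; start (x,ẋ)=(0.237375, 0.789317) → end (x,ẋ)=(0.507143, 0.661184)
phase 3: p=0.5957, T=0.346, ωT=1.012327, cosh=1.557685, sinh=1.194312; start (x,ẋ)=(0.507143, 0.661184) → end (x,ẋ)=(0.727651, 0.720468)

x = 0.7277, ẋ = 0.7205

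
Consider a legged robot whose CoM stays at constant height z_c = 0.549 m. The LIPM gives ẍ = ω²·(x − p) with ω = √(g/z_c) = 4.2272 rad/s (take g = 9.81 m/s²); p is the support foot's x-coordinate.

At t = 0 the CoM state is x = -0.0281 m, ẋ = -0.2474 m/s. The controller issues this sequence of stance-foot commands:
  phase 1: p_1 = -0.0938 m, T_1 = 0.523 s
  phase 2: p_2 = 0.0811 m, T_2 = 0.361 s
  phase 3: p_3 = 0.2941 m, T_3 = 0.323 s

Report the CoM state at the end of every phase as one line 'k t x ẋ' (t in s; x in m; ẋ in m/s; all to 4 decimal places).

1 0.5230 -0.0543 0.1096
2 0.8840 -0.1882 -0.9900
3 1.2070 -1.1408 -5.7979

phase 1: p=-0.0938, T=0.523, ωT=2.210826, cosh=4.616428, sinh=4.506818; start (x,ẋ)=(-0.028100, -0.247400) → end (x,ẋ)=(-0.054266, 0.109561)
phase 2: p=0.0811, T=0.361, ωT=1.526019, cosh=2.408614, sinh=2.191215; start (x,ẋ)=(-0.054266, 0.109561) → end (x,ẋ)=(-0.188151, -0.989961)
phase 3: p=0.2941, T=0.323, ωT=1.365386, cosh=2.086258, sinh=1.830976; start (x,ẋ)=(-0.188151, -0.989961) → end (x,ẋ)=(-1.140794, -5.797890)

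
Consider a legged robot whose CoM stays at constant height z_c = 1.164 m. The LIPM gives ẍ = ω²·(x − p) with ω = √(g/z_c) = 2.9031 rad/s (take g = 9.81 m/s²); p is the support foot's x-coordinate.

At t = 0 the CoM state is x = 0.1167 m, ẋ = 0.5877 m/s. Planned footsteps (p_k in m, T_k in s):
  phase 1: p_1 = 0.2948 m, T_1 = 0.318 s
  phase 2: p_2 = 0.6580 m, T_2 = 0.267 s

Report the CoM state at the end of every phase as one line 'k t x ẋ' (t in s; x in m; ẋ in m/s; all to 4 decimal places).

1 0.3180 0.2498 0.3084
2 0.5850 0.2118 -0.6075

phase 1: p=0.2948, T=0.318, ωT=0.923186, cosh=1.457274, sinh=1.060023; start (x,ẋ)=(0.116700, 0.587700) → end (x,ẋ)=(0.249849, 0.308364)
phase 2: p=0.6580, T=0.267, ωT=0.775128, cosh=1.315757, sinh=0.855112; start (x,ẋ)=(0.249849, 0.308364) → end (x,ẋ)=(0.211802, -0.607493)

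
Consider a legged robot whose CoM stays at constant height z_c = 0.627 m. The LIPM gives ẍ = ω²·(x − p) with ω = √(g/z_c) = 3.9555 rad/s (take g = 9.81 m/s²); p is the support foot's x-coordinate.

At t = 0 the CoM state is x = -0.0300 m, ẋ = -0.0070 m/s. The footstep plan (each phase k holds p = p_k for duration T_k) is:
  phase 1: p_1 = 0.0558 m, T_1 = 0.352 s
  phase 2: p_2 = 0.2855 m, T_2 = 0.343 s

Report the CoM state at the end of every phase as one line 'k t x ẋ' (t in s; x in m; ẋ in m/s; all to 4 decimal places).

phase 1: p=0.0558, T=0.352, ωT=1.392336, cosh=2.136367, sinh=1.887873; start (x,ẋ)=(-0.030000, -0.007000) → end (x,ẋ)=(-0.130841, -0.655664)
phase 2: p=0.2855, T=0.343, ωT=1.356737, cosh=2.070499, sinh=1.813000; start (x,ẋ)=(-0.130841, -0.655664) → end (x,ẋ)=(-0.877057, -4.343269)

1 0.3520 -0.1308 -0.6557
2 0.6950 -0.8771 -4.3433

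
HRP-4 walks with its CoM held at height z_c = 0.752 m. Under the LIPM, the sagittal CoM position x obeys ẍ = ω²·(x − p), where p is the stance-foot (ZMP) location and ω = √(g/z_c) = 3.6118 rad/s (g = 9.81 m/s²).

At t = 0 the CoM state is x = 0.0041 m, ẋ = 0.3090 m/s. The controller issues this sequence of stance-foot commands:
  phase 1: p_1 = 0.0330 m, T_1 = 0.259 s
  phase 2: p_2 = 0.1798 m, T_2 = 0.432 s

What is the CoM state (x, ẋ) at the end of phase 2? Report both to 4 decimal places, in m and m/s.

phase 1: p=0.0330, T=0.259, ωT=0.935456, cosh=1.470391, sinh=1.077984; start (x,ẋ)=(0.004100, 0.309000) → end (x,ẋ)=(0.082730, 0.341830)
phase 2: p=0.1798, T=0.432, ωT=1.560298, cosh=2.485156, sinh=2.275082; start (x,ẋ)=(0.082730, 0.341830) → end (x,ẋ)=(0.153886, 0.051866)

x = 0.1539, ẋ = 0.0519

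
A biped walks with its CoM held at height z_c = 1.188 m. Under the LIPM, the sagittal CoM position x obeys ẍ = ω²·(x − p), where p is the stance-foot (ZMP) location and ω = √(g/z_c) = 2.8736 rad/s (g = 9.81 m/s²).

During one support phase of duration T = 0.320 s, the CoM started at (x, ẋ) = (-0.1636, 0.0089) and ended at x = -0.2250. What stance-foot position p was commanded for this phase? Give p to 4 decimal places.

p = -0.0210

ωT = 2.8736·0.320 = 0.919552; cosh(ωT) = 1.453432, sinh(ωT) = 1.054734
x(T) = p + (x₀−p)·cosh(ωT) + (ẋ₀/ω)·sinh(ωT) ⇒ p·(1 − cosh) = x(T) − x₀·cosh − (ẋ₀/ω)·sinh
numerator   = -0.2250 − (-0.1636)·1.453432 − (0.0089/2.8736)·1.054734 = 0.009515
denominator = 1 − 1.453432 = -0.453432
p = 0.009515 / -0.453432 = -0.0210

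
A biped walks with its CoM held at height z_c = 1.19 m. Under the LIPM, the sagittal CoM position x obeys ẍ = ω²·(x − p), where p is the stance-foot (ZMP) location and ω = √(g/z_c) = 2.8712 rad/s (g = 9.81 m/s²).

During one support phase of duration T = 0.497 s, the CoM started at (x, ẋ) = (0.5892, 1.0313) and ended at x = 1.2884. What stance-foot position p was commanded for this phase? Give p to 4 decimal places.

p = 0.5941

ωT = 2.8712·0.497 = 1.426986; cosh(ωT) = 2.203078, sinh(ωT) = 1.963047
x(T) = p + (x₀−p)·cosh(ωT) + (ẋ₀/ω)·sinh(ωT) ⇒ p·(1 − cosh) = x(T) − x₀·cosh − (ẋ₀/ω)·sinh
numerator   = 1.2884 − (0.5892)·2.203078 − (1.0313/2.8712)·1.963047 = -0.714756
denominator = 1 − 2.203078 = -1.203078
p = -0.714756 / -1.203078 = 0.5941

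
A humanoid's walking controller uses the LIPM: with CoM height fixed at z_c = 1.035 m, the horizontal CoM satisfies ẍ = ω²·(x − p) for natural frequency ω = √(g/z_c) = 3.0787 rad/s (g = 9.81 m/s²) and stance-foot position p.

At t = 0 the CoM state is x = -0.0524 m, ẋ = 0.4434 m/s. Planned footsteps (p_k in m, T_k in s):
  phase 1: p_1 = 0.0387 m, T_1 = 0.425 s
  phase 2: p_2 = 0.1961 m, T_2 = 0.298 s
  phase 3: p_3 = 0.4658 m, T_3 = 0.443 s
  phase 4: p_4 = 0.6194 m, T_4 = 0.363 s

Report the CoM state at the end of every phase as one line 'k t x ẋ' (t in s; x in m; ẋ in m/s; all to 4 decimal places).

1 0.4250 0.1048 0.3993
2 0.7230 0.2001 0.2840
3 1.1660 0.0807 -0.9038
4 1.5290 -0.6929 -3.7934

phase 1: p=0.0387, T=0.425, ωT=1.308447, cosh=1.985332, sinh=1.715093; start (x,ẋ)=(-0.052400, 0.443400) → end (x,ẋ)=(0.104847, 0.399265)
phase 2: p=0.1961, T=0.298, ωT=0.917453, cosh=1.451221, sinh=1.051685; start (x,ẋ)=(0.104847, 0.399265) → end (x,ẋ)=(0.200061, 0.283960)
phase 3: p=0.4658, T=0.443, ωT=1.363864, cosh=2.083474, sinh=1.827803; start (x,ẋ)=(0.200061, 0.283960) → end (x,ẋ)=(0.080725, -0.903758)
phase 4: p=0.6194, T=0.363, ωT=1.117568, cosh=1.692242, sinh=1.365168; start (x,ẋ)=(0.080725, -0.903758) → end (x,ẋ)=(-0.692917, -3.793399)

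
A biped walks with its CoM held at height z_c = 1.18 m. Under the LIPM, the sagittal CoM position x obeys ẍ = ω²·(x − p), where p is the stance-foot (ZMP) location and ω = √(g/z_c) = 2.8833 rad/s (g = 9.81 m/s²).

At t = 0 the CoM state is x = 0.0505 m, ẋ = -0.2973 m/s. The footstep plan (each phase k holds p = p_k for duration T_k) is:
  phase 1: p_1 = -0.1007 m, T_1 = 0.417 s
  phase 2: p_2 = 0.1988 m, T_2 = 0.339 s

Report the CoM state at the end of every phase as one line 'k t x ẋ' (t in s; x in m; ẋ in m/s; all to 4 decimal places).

1 0.4170 0.0175 0.1205
2 0.7560 -0.0285 -0.4133

phase 1: p=-0.1007, T=0.417, ωT=1.202336, cosh=1.814187, sinh=1.513695; start (x,ẋ)=(0.050500, -0.297300) → end (x,ẋ)=(0.017526, 0.120545)
phase 2: p=0.1988, T=0.339, ωT=0.977439, cosh=1.516957, sinh=1.140683; start (x,ẋ)=(0.017526, 0.120545) → end (x,ẋ)=(-0.028495, -0.413335)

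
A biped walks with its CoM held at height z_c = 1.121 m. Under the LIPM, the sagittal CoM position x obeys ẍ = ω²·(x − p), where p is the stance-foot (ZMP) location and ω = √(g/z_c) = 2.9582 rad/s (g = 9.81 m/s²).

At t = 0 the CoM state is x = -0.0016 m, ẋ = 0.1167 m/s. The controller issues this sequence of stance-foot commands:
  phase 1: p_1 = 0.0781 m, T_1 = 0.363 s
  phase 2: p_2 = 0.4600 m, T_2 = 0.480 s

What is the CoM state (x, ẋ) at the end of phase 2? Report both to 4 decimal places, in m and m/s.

phase 1: p=0.0781, T=0.363, ωT=1.073827, cosh=1.634128, sinh=1.292429; start (x,ẋ)=(-0.001600, 0.116700) → end (x,ẋ)=(-0.001154, -0.114011)
phase 2: p=0.4600, T=0.480, ωT=1.419936, cosh=2.189293, sinh=1.947563; start (x,ẋ)=(-0.001154, -0.114011) → end (x,ẋ)=(-0.624662, -2.906443)

x = -0.6247, ẋ = -2.9064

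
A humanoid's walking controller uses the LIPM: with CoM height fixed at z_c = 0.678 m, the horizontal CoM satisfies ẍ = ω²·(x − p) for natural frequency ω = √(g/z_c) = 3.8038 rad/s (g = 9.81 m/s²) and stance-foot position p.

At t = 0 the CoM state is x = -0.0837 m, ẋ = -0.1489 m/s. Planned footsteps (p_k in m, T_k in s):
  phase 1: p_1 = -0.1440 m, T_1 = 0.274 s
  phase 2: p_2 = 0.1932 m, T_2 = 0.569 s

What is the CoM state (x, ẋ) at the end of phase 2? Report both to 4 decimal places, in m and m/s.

x = -1.0313, ẋ = -4.5257

phase 1: p=-0.1440, T=0.274, ωT=1.042241, cosh=1.594114, sinh=1.241451; start (x,ẋ)=(-0.083700, -0.148900) → end (x,ẋ)=(-0.096472, 0.047387)
phase 2: p=0.1932, T=0.569, ωT=2.164362, cosh=4.411934, sinh=4.297111; start (x,ẋ)=(-0.096472, 0.047387) → end (x,ẋ)=(-1.031280, -4.525716)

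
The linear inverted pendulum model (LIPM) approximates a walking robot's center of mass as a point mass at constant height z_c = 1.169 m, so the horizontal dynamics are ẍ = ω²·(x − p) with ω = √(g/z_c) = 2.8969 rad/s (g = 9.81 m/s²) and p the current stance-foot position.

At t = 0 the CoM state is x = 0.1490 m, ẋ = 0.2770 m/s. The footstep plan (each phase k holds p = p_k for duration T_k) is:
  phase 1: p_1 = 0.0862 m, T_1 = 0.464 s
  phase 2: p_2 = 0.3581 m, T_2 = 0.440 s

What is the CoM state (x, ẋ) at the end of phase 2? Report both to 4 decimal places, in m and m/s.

x = 0.9192, ẋ = 1.8527

phase 1: p=0.0862, T=0.464, ωT=1.344162, cosh=2.047864, sinh=1.787106; start (x,ẋ)=(0.149000, 0.277000) → end (x,ẋ)=(0.385688, 0.892378)
phase 2: p=0.3581, T=0.440, ωT=1.274636, cosh=1.928466, sinh=1.648933; start (x,ẋ)=(0.385688, 0.892378) → end (x,ẋ)=(0.919250, 1.852703)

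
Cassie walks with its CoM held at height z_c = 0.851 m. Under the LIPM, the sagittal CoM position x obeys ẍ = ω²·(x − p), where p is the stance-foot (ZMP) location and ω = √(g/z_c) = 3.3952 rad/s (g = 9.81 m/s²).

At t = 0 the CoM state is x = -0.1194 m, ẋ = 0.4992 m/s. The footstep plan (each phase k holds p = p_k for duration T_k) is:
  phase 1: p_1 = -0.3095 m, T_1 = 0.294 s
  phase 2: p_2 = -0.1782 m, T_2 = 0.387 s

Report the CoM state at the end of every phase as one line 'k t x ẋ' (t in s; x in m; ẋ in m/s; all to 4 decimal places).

1 0.2940 0.1558 1.5259
2 0.6810 1.2638 5.0013

phase 1: p=-0.3095, T=0.294, ωT=0.998189, cosh=1.540955, sinh=1.172408; start (x,ẋ)=(-0.119400, 0.499200) → end (x,ẋ)=(0.155816, 1.525949)
phase 2: p=-0.1782, T=0.387, ωT=1.313942, cosh=1.994786, sinh=1.726028; start (x,ẋ)=(0.155816, 1.525949) → end (x,ẋ)=(1.263842, 5.001346)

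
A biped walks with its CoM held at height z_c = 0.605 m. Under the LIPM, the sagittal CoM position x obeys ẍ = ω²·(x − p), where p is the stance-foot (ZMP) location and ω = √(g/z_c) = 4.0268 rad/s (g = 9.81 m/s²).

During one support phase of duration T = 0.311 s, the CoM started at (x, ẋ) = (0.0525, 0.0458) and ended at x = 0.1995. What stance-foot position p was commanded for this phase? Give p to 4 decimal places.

p = -0.0918

ωT = 4.0268·0.311 = 1.252335; cosh(ωT) = 1.892169, sinh(ωT) = 1.606333
x(T) = p + (x₀−p)·cosh(ωT) + (ẋ₀/ω)·sinh(ωT) ⇒ p·(1 − cosh) = x(T) − x₀·cosh − (ẋ₀/ω)·sinh
numerator   = 0.1995 − (0.0525)·1.892169 − (0.0458/4.0268)·1.606333 = 0.081891
denominator = 1 − 1.892169 = -0.892169
p = 0.081891 / -0.892169 = -0.0918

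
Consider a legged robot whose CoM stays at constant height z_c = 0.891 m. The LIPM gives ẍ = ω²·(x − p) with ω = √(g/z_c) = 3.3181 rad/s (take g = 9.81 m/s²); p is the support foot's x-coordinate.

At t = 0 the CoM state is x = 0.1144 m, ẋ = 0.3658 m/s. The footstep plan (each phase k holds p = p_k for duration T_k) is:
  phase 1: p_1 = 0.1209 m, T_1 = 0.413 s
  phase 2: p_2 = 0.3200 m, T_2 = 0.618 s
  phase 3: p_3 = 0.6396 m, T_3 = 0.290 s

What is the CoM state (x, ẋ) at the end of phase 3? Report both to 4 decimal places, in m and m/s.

phase 1: p=0.1209, T=0.413, ωT=1.370375, cosh=2.095420, sinh=1.841408; start (x,ẋ)=(0.114400, 0.365800) → end (x,ẋ)=(0.310284, 0.726790)
phase 2: p=0.3200, T=0.618, ωT=2.050586, cosh=3.950556, sinh=3.821897; start (x,ẋ)=(0.310284, 0.726790) → end (x,ẋ)=(1.118755, 2.748006)
phase 3: p=0.6396, T=0.290, ωT=0.962249, cosh=1.499805, sinh=1.117772; start (x,ẋ)=(1.118755, 2.748006) → end (x,ẋ)=(2.283963, 5.898601)

x = 2.2840, ẋ = 5.8986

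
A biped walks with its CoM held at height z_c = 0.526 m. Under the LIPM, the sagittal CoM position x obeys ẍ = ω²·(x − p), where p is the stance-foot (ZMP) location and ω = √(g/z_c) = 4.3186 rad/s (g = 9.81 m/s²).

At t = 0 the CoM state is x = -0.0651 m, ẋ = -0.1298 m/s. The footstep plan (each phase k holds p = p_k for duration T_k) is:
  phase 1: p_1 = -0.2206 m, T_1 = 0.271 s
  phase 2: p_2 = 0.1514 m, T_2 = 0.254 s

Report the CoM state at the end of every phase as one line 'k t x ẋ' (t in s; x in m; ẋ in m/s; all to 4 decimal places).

1 0.2710 0.0103 0.7487
2 0.5250 0.1473 0.4357

phase 1: p=-0.2206, T=0.271, ωT=1.170341, cosh=1.766676, sinh=1.456414; start (x,ẋ)=(-0.065100, -0.129800) → end (x,ẋ)=(0.010344, 0.748729)
phase 2: p=0.1514, T=0.254, ωT=1.096924, cosh=1.664419, sinh=1.330522; start (x,ẋ)=(0.010344, 0.748729) → end (x,ẋ)=(0.147301, 0.435693)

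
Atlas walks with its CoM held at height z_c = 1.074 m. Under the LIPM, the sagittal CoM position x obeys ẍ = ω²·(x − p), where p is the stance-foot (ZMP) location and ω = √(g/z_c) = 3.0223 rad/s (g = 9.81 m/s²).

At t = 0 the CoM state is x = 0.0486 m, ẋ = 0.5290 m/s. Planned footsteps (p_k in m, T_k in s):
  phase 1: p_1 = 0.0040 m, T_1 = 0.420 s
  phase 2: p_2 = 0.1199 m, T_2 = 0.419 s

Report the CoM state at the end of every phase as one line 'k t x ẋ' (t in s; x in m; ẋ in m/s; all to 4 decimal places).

1 0.4200 0.3765 1.2365
2 0.8390 1.2793 3.6339

phase 1: p=0.0040, T=0.420, ωT=1.269366, cosh=1.919803, sinh=1.638793; start (x,ẋ)=(0.048600, 0.529000) → end (x,ẋ)=(0.376465, 1.236476)
phase 2: p=0.1199, T=0.419, ωT=1.266344, cosh=1.914859, sinh=1.632998; start (x,ẋ)=(0.376465, 1.236476) → end (x,ẋ)=(1.279274, 3.633930)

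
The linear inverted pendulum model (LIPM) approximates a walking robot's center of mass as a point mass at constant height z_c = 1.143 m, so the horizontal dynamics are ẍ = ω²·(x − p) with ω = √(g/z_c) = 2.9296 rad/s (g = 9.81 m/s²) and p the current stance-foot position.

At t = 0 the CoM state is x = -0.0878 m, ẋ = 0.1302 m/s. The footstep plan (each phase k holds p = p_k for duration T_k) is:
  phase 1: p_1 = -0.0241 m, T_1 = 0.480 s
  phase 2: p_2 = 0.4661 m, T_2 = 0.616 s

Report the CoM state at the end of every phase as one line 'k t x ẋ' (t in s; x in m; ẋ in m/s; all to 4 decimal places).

phase 1: p=-0.0241, T=0.480, ωT=1.406208, cosh=2.162762, sinh=1.917691; start (x,ẋ)=(-0.087800, 0.130200) → end (x,ẋ)=(-0.076640, -0.076279)
phase 2: p=0.4661, T=0.616, ωT=1.804634, cosh=3.121139, sinh=2.956605; start (x,ẋ)=(-0.076640, -0.076279) → end (x,ẋ)=(-1.304850, -4.939114)

1 0.4800 -0.0766 -0.0763
2 1.0960 -1.3049 -4.9391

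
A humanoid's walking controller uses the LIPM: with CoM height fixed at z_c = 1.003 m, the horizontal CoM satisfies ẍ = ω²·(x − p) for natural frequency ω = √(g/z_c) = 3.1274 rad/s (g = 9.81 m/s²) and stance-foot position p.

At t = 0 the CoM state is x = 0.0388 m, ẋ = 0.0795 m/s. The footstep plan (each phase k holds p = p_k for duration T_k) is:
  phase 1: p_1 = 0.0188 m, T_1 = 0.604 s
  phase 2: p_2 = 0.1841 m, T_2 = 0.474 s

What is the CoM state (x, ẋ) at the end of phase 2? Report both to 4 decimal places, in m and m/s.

x = 0.4626, ẋ = 0.9888

phase 1: p=0.0188, T=0.604, ωT=1.888950, cosh=3.381825, sinh=3.230594; start (x,ẋ)=(0.038800, 0.079500) → end (x,ẋ)=(0.168560, 0.470922)
phase 2: p=0.1841, T=0.474, ωT=1.482388, cosh=2.315271, sinh=2.088176; start (x,ẋ)=(0.168560, 0.470922) → end (x,ẋ)=(0.462557, 0.988826)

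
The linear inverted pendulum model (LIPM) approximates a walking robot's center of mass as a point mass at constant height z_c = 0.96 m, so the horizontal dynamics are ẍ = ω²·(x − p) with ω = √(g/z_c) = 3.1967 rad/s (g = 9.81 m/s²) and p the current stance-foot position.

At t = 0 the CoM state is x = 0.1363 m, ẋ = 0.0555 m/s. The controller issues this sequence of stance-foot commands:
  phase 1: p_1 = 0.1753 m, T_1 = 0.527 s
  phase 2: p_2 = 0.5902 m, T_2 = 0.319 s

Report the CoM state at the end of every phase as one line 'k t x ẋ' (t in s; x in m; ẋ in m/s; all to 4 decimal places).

phase 1: p=0.1753, T=0.527, ωT=1.684661, cosh=2.788065, sinh=2.602558; start (x,ẋ)=(0.136300, 0.055500) → end (x,ẋ)=(0.111750, -0.169727)
phase 2: p=0.5902, T=0.319, ωT=1.019747, cosh=1.566590, sinh=1.205904; start (x,ẋ)=(0.111750, -0.169727) → end (x,ẋ)=(-0.223361, -2.110275)

1 0.5270 0.1118 -0.1697
2 0.8460 -0.2234 -2.1103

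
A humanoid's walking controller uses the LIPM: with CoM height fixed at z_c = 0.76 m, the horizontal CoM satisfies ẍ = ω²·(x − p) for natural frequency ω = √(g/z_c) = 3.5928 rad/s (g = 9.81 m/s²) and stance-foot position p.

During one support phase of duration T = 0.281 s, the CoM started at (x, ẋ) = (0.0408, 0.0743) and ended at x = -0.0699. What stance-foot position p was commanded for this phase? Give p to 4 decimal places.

ωT = 3.5928·0.281 = 1.009577; cosh(ωT) = 1.554406, sinh(ωT) = 1.190033
x(T) = p + (x₀−p)·cosh(ωT) + (ẋ₀/ω)·sinh(ωT) ⇒ p·(1 − cosh) = x(T) − x₀·cosh − (ẋ₀/ω)·sinh
numerator   = -0.0699 − (0.0408)·1.554406 − (0.0743/3.5928)·1.190033 = -0.157930
denominator = 1 − 1.554406 = -0.554406
p = -0.157930 / -0.554406 = 0.2849

p = 0.2849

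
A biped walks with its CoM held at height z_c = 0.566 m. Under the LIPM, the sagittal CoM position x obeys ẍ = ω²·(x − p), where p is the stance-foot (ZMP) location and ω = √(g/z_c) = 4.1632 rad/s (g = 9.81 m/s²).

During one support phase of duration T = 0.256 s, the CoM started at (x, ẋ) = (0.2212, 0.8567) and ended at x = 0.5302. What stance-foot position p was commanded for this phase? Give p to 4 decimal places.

ωT = 4.1632·0.256 = 1.065779; cosh(ωT) = 1.623780, sinh(ωT) = 1.279320
x(T) = p + (x₀−p)·cosh(ωT) + (ẋ₀/ω)·sinh(ωT) ⇒ p·(1 − cosh) = x(T) − x₀·cosh − (ẋ₀/ω)·sinh
numerator   = 0.5302 − (0.2212)·1.623780 − (0.8567/4.1632)·1.279320 = -0.092238
denominator = 1 − 1.623780 = -0.623780
p = -0.092238 / -0.623780 = 0.1479

p = 0.1479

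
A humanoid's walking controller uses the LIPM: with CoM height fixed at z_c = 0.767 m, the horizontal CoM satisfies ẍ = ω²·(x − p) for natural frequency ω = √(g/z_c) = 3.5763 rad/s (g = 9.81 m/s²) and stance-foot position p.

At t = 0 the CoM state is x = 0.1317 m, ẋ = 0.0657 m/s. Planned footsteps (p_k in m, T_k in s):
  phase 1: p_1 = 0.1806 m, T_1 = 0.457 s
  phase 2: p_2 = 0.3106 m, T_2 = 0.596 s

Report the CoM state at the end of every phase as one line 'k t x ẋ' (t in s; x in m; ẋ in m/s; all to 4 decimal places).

1 0.4570 0.0958 -0.2564
2 1.0530 -0.9051 -4.2870

phase 1: p=0.1806, T=0.457, ωT=1.634369, cosh=2.660649, sinh=2.465574; start (x,ẋ)=(0.131700, 0.065700) → end (x,ẋ)=(0.095789, -0.256378)
phase 2: p=0.3106, T=0.596, ωT=2.131475, cosh=4.272974, sinh=4.154312; start (x,ẋ)=(0.095789, -0.256378) → end (x,ẋ)=(-0.905095, -4.286953)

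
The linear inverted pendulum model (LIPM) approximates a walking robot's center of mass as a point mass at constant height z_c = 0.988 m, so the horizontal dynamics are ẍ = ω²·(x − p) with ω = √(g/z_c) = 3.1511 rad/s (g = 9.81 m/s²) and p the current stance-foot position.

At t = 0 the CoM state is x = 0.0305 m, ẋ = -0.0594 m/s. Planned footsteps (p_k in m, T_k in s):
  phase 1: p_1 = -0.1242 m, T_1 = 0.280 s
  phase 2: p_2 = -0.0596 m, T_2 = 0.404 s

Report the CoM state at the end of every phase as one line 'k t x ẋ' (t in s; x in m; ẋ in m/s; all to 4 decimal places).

1 0.2800 0.0758 0.4041
2 0.6840 0.4123 1.4806

phase 1: p=-0.1242, T=0.280, ωT=0.882308, cosh=1.415149, sinh=1.001322; start (x,ẋ)=(0.030500, -0.059400) → end (x,ẋ)=(0.075848, 0.404060)
phase 2: p=-0.0596, T=0.404, ωT=1.273044, cosh=1.925844, sinh=1.645866; start (x,ẋ)=(0.075848, 0.404060) → end (x,ẋ)=(0.412298, 1.480628)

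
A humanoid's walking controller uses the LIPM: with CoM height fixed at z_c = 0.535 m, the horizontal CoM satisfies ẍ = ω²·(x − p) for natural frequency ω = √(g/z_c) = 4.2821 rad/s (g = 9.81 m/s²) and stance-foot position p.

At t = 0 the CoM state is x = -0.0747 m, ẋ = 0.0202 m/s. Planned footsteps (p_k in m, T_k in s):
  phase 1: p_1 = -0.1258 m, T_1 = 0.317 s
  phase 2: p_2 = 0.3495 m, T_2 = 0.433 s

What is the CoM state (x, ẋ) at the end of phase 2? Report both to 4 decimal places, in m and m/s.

phase 1: p=-0.1258, T=0.317, ωT=1.357426, cosh=2.071749, sinh=1.814427; start (x,ẋ)=(-0.074700, 0.020200) → end (x,ẋ)=(-0.011374, 0.438874)
phase 2: p=0.3495, T=0.433, ωT=1.854149, cosh=3.271425, sinh=3.114839; start (x,ẋ)=(-0.011374, 0.438874) → end (x,ẋ)=(-0.511833, -3.377618)

x = -0.5118, ẋ = -3.3776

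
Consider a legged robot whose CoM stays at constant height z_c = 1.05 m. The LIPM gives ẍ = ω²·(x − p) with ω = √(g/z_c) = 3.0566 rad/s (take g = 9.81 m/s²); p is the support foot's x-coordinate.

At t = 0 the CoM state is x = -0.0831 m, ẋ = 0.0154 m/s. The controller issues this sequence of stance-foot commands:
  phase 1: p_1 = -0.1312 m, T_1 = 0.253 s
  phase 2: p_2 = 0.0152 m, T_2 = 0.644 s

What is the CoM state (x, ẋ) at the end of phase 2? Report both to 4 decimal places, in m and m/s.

phase 1: p=-0.1312, T=0.253, ωT=0.773320, cosh=1.314213, sinh=0.852735; start (x,ẋ)=(-0.083100, 0.015400) → end (x,ẋ)=(-0.063690, 0.145610)
phase 2: p=0.0152, T=0.644, ωT=1.968450, cosh=3.649623, sinh=3.509950; start (x,ẋ)=(-0.063690, 0.145610) → end (x,ẋ)=(-0.105512, -0.314951)

x = -0.1055, ẋ = -0.3150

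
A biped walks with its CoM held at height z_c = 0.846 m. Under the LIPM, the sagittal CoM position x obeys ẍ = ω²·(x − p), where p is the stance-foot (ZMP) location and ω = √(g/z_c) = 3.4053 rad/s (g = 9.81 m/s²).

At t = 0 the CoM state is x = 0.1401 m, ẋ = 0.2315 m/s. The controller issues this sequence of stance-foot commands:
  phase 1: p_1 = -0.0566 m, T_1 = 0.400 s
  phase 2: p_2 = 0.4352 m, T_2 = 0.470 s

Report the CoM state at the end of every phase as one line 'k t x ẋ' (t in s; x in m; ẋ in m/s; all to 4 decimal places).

phase 1: p=-0.0566, T=0.400, ωT=1.362120, cosh=2.080290, sinh=1.824172; start (x,ẋ)=(0.140100, 0.231500) → end (x,ẋ)=(0.476604, 1.703459)
phase 2: p=0.4352, T=0.470, ωT=1.600491, cosh=2.578631, sinh=2.376834; start (x,ẋ)=(0.476604, 1.703459) → end (x,ẋ)=(1.730948, 4.727712)

1 0.4000 0.4766 1.7035
2 0.8700 1.7309 4.7277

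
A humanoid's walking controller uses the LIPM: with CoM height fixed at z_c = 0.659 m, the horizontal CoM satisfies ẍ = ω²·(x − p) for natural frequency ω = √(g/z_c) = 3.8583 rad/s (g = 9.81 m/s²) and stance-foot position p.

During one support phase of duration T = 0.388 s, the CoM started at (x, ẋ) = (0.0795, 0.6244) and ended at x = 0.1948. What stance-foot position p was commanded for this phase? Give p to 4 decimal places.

p = 0.2490

ωT = 3.8583·0.388 = 1.497020; cosh(ωT) = 2.346076, sinh(ωT) = 2.122280
x(T) = p + (x₀−p)·cosh(ωT) + (ẋ₀/ω)·sinh(ωT) ⇒ p·(1 − cosh) = x(T) − x₀·cosh − (ẋ₀/ω)·sinh
numerator   = 0.1948 − (0.0795)·2.346076 − (0.6244/3.8583)·2.122280 = -0.335168
denominator = 1 − 2.346076 = -1.346076
p = -0.335168 / -1.346076 = 0.2490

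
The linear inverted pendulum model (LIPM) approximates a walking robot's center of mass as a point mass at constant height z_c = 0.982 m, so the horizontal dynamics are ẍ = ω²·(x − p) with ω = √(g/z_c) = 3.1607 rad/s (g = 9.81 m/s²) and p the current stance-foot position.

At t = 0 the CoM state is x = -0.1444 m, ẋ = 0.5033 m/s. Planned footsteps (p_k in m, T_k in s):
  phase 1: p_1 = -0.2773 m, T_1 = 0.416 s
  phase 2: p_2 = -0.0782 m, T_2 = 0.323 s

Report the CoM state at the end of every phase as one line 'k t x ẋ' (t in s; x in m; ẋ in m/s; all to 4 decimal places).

phase 1: p=-0.2773, T=0.416, ωT=1.314851, cosh=1.996356, sinh=1.727841; start (x,ẋ)=(-0.144400, 0.503300) → end (x,ẋ)=(0.263152, 1.730558)
phase 2: p=-0.0782, T=0.323, ωT=1.020906, cosh=1.567989, sinh=1.207720; start (x,ẋ)=(0.263152, 1.730558) → end (x,ẋ)=(1.118291, 4.016516)

1 0.4160 0.2632 1.7306
2 0.7390 1.1183 4.0165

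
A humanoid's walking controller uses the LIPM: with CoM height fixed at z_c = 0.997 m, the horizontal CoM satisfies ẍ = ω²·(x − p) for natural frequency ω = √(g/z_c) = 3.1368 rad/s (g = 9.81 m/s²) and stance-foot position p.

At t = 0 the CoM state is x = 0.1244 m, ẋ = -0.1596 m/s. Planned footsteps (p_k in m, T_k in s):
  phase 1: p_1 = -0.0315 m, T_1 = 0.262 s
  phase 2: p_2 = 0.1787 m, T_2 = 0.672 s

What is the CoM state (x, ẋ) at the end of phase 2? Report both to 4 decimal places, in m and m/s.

phase 1: p=-0.0315, T=0.262, ωT=0.821842, cosh=1.357153, sinh=0.917532; start (x,ẋ)=(0.124400, -0.159600) → end (x,ẋ)=(0.133396, 0.232096)
phase 2: p=0.1787, T=0.672, ωT=2.107930, cosh=4.176336, sinh=4.054846; start (x,ẋ)=(0.133396, 0.232096) → end (x,ẋ)=(0.289520, 0.393083)

x = 0.2895, ẋ = 0.3931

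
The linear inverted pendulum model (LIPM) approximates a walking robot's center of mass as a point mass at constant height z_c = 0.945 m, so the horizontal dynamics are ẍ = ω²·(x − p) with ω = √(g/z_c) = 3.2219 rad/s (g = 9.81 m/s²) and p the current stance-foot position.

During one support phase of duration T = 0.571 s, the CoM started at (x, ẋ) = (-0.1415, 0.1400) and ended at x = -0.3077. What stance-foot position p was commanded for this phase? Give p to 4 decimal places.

p = -0.0070

ωT = 3.2219·0.571 = 1.839705; cosh(ωT) = 3.226772, sinh(ωT) = 3.067908
x(T) = p + (x₀−p)·cosh(ωT) + (ẋ₀/ω)·sinh(ωT) ⇒ p·(1 − cosh) = x(T) − x₀·cosh − (ẋ₀/ω)·sinh
numerator   = -0.3077 − (-0.1415)·3.226772 − (0.1400/3.2219)·3.067908 = 0.015580
denominator = 1 − 3.226772 = -2.226772
p = 0.015580 / -2.226772 = -0.0070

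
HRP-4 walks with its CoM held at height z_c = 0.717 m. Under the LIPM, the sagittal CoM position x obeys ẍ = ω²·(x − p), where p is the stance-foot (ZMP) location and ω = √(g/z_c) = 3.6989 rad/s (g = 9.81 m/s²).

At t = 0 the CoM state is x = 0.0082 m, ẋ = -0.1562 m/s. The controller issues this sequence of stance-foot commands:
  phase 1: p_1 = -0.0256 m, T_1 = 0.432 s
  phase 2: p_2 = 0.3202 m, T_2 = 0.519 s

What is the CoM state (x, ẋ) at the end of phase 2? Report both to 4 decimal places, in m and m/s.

x = -1.0251, ẋ = -4.7969

phase 1: p=-0.0256, T=0.432, ωT=1.597925, cosh=2.572540, sinh=2.370224; start (x,ẋ)=(0.008200, -0.156200) → end (x,ẋ)=(-0.038740, -0.105499)
phase 2: p=0.3202, T=0.519, ωT=1.919729, cosh=3.482879, sinh=3.336232; start (x,ẋ)=(-0.038740, -0.105499) → end (x,ẋ)=(-1.025099, -4.796896)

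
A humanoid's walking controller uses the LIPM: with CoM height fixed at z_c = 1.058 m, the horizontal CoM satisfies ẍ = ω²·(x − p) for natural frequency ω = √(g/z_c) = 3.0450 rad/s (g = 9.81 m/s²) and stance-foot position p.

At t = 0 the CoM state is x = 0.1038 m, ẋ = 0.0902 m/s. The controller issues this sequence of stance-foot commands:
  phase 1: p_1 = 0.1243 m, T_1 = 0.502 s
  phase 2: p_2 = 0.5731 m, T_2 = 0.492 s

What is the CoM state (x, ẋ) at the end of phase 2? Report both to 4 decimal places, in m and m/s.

x = -0.3880, ẋ = -2.6137

phase 1: p=0.1243, T=0.502, ωT=1.528590, cosh=2.414255, sinh=2.197414; start (x,ẋ)=(0.103800, 0.090200) → end (x,ẋ)=(0.139900, 0.080598)
phase 2: p=0.5731, T=0.492, ωT=1.498140, cosh=2.348453, sinh=2.124908; start (x,ẋ)=(0.139900, 0.080598) → end (x,ẋ)=(-0.388005, -2.613671)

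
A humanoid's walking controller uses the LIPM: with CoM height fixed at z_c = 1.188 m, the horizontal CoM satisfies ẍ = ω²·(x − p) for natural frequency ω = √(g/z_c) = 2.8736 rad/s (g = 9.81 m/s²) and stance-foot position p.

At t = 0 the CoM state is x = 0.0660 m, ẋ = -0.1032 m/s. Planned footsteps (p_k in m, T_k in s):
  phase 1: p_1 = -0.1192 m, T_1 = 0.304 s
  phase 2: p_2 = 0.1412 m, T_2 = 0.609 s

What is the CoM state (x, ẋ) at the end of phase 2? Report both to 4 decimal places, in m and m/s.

x = 0.4063, ẋ = 0.8457

phase 1: p=-0.1192, T=0.304, ωT=0.873574, cosh=1.406457, sinh=0.989001; start (x,ẋ)=(0.066000, -0.103200) → end (x,ẋ)=(0.105758, 0.381191)
phase 2: p=0.1412, T=0.609, ωT=1.750022, cosh=2.964251, sinh=2.790481; start (x,ẋ)=(0.105758, 0.381191) → end (x,ẋ)=(0.406305, 0.845743)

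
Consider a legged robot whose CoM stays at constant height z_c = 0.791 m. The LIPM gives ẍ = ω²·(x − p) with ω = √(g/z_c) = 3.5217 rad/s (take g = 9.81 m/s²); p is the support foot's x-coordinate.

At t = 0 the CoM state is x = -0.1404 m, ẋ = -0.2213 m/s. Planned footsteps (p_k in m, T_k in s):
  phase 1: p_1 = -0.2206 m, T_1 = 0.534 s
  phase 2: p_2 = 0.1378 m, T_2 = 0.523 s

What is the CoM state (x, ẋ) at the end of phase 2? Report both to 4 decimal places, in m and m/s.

x = -0.6602, ẋ = -2.6225

phase 1: p=-0.2206, T=0.534, ωT=1.880588, cosh=3.354929, sinh=3.202429; start (x,ẋ)=(-0.140400, -0.221300) → end (x,ẋ)=(-0.152772, 0.162049)
phase 2: p=0.1378, T=0.523, ωT=1.841849, cosh=3.233358, sinh=3.074834; start (x,ẋ)=(-0.152772, 0.162049) → end (x,ẋ)=(-0.660236, -2.622537)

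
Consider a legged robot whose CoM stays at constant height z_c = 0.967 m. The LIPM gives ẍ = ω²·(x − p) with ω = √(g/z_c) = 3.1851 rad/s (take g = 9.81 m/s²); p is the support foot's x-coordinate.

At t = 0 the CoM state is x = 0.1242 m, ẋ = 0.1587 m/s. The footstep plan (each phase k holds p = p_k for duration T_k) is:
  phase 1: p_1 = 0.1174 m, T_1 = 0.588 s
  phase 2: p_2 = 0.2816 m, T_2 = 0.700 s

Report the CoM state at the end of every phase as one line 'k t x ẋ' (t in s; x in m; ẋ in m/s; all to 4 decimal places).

1 0.5880 0.2983 0.5973
2 1.2880 1.2217 3.0530

phase 1: p=0.1174, T=0.588, ωT=1.872839, cosh=3.330214, sinh=3.176527; start (x,ẋ)=(0.124200, 0.158700) → end (x,ẋ)=(0.298318, 0.597304)
phase 2: p=0.2816, T=0.700, ωT=2.229570, cosh=4.701721, sinh=4.594147; start (x,ẋ)=(0.298318, 0.597304) → end (x,ẋ)=(1.221749, 3.052995)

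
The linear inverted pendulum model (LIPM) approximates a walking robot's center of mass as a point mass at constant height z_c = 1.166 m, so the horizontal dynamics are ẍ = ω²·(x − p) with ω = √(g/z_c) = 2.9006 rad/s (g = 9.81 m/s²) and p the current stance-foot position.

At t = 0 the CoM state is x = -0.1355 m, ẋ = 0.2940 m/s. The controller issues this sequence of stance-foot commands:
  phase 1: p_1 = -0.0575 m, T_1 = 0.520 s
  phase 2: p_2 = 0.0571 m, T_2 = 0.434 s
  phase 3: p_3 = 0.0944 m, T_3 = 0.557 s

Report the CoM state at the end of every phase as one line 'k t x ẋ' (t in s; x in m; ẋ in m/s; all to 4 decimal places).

phase 1: p=-0.0575, T=0.520, ωT=1.508312, cosh=2.370190, sinh=2.148906; start (x,ẋ)=(-0.135500, 0.294000) → end (x,ẋ)=(-0.024565, 0.210653)
phase 2: p=0.0571, T=0.434, ωT=1.258860, cosh=1.902692, sinh=1.618714; start (x,ẋ)=(-0.024565, 0.210653) → end (x,ẋ)=(0.019273, 0.017369)
phase 3: p=0.0944, T=0.557, ωT=1.615634, cosh=2.614921, sinh=2.416157; start (x,ẋ)=(0.019273, 0.017369) → end (x,ẋ)=(-0.087582, -0.481091)

1 0.5200 -0.0246 0.2107
2 0.9540 0.0193 0.0174
3 1.5110 -0.0876 -0.4811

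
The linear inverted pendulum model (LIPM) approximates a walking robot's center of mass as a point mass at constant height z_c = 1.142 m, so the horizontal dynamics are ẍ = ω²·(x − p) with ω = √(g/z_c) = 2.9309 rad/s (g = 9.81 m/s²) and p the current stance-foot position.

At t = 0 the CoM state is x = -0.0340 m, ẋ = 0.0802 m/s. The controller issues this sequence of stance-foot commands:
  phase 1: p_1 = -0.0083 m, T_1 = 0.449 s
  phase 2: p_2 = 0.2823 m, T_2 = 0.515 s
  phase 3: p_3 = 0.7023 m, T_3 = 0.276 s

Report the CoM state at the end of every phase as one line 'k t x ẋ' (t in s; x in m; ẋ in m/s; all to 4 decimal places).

phase 1: p=-0.0083, T=0.449, ωT=1.315974, cosh=1.998297, sinh=1.730084; start (x,ẋ)=(-0.034000, 0.080200) → end (x,ẋ)=(-0.012315, 0.029946)
phase 2: p=0.2823, T=0.515, ωT=1.509413, cosh=2.372558, sinh=2.151519; start (x,ẋ)=(-0.012315, 0.029946) → end (x,ẋ)=(-0.394708, -1.786758)
phase 3: p=0.7023, T=0.276, ωT=0.808928, cosh=1.345418, sinh=0.900083; start (x,ẋ)=(-0.394708, -1.786758) → end (x,ẋ)=(-1.322349, -5.297901)

1 0.4490 -0.0123 0.0299
2 0.9640 -0.3947 -1.7868
3 1.2400 -1.3223 -5.2979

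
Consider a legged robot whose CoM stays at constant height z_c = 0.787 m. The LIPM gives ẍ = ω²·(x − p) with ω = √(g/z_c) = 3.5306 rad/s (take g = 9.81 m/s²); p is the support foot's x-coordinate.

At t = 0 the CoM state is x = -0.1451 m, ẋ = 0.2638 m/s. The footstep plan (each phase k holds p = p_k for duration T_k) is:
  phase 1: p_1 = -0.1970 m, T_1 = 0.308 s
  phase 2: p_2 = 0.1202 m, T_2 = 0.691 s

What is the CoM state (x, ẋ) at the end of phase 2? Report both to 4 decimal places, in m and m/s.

phase 1: p=-0.1970, T=0.308, ωT=1.087425, cosh=1.651854, sinh=1.314771; start (x,ẋ)=(-0.145100, 0.263800) → end (x,ẋ)=(-0.013032, 0.676675)
phase 2: p=0.1202, T=0.691, ωT=2.439645, cosh=5.778078, sinh=5.690886; start (x,ẋ)=(-0.013032, 0.676675) → end (x,ẋ)=(0.441094, 1.232962)

x = 0.4411, ẋ = 1.2330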